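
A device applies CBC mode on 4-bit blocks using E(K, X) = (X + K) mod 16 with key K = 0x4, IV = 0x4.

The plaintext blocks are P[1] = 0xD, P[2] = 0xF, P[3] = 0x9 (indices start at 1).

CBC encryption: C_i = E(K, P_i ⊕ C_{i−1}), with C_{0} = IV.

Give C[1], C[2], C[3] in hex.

C[1]: P[1] ⊕ 0x4 = 0x9; E(K, 0x9) = 0xD.
C[2]: P[2] ⊕ 0xD = 0x2; E(K, 0x2) = 0x6.
C[3]: P[3] ⊕ 0x6 = 0xF; E(K, 0xF) = 0x3.

C[1] = 0xD, C[2] = 0x6, C[3] = 0x3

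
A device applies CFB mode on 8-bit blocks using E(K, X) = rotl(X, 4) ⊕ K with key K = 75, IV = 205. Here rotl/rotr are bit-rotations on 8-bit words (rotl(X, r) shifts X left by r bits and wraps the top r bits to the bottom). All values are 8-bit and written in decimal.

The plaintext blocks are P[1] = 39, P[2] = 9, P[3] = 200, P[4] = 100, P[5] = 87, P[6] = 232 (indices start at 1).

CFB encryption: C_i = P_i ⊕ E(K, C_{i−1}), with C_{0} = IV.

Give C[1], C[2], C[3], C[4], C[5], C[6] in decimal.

C[1]: E(K, 205) = 151; 39 ⊕ 151 = 176.
C[2]: E(K, 176) = 64; 9 ⊕ 64 = 73.
C[3]: E(K, 73) = 223; 200 ⊕ 223 = 23.
C[4]: E(K, 23) = 58; 100 ⊕ 58 = 94.
C[5]: E(K, 94) = 174; 87 ⊕ 174 = 249.
C[6]: E(K, 249) = 212; 232 ⊕ 212 = 60.

C[1] = 176, C[2] = 73, C[3] = 23, C[4] = 94, C[5] = 249, C[6] = 60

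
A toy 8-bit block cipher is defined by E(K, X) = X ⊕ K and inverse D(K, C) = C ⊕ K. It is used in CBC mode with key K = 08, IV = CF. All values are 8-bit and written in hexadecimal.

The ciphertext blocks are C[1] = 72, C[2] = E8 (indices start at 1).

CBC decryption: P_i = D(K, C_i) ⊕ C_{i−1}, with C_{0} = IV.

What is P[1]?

P[1]: D(K, 72) = 7A; 7A ⊕ CF = B5.

P[1] = B5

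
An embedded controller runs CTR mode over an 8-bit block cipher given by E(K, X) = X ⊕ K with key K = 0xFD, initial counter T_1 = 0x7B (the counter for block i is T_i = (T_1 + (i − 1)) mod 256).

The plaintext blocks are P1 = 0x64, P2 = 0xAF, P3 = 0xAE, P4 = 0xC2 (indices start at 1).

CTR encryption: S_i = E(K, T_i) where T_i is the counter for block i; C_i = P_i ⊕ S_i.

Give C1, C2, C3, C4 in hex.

C1: T = 0x7B, S = E(K, T) = 0x86; 0x64 ⊕ 0x86 = 0xE2.
C2: T = 0x7C, S = E(K, T) = 0x81; 0xAF ⊕ 0x81 = 0x2E.
C3: T = 0x7D, S = E(K, T) = 0x80; 0xAE ⊕ 0x80 = 0x2E.
C4: T = 0x7E, S = E(K, T) = 0x83; 0xC2 ⊕ 0x83 = 0x41.

C1 = 0xE2, C2 = 0x2E, C3 = 0x2E, C4 = 0x41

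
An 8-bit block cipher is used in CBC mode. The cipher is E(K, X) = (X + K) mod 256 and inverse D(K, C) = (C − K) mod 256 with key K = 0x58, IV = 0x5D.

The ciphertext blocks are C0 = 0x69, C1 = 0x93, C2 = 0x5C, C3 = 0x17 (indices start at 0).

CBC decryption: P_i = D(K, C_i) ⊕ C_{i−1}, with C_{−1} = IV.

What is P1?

P1 = 0x52

P1: D(K, 0x93) = 0x3B; 0x3B ⊕ 0x69 = 0x52.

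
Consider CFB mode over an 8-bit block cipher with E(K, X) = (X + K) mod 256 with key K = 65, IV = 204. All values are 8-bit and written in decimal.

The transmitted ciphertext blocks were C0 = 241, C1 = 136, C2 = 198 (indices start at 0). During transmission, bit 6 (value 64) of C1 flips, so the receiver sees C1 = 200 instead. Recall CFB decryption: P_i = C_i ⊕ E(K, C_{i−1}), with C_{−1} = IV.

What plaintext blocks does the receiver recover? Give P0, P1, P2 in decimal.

Only C1 changed, to 200. In CFB, a change in C_i flips the same bit in P_i and garbles P_{i+1}. Decrypting the received ciphertext:
P0: E(K, 204) = 13; 241 ⊕ 13 = 252.
P1: E(K, 241) = 50; 200 ⊕ 50 = 250.
P2: E(K, 200) = 9; 198 ⊕ 9 = 207.
Blocks that differ from the original plaintext: P1, P2.

P0 = 252, P1 = 250, P2 = 207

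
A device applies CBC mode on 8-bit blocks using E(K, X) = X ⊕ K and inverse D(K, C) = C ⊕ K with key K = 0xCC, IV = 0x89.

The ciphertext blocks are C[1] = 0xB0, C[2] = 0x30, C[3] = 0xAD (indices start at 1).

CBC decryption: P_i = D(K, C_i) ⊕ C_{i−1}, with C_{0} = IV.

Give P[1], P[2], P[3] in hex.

P[1]: D(K, 0xB0) = 0x7C; 0x7C ⊕ 0x89 = 0xF5.
P[2]: D(K, 0x30) = 0xFC; 0xFC ⊕ 0xB0 = 0x4C.
P[3]: D(K, 0xAD) = 0x61; 0x61 ⊕ 0x30 = 0x51.

P[1] = 0xF5, P[2] = 0x4C, P[3] = 0x51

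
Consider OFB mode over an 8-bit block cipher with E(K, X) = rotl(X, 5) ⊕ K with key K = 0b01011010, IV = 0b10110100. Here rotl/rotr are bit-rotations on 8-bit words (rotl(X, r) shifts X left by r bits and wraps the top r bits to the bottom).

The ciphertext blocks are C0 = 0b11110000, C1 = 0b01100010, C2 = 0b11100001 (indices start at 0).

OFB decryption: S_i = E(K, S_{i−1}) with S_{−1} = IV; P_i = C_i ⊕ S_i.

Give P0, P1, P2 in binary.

P0 = 0b00111100, P1 = 0b10100001, P2 = 0b11000011

P0: S = E(K, 0b10110100) = 0b11001100; 0b11110000 ⊕ 0b11001100 = 0b00111100.
P1: S = E(K, 0b11001100) = 0b11000011; 0b01100010 ⊕ 0b11000011 = 0b10100001.
P2: S = E(K, 0b11000011) = 0b00100010; 0b11100001 ⊕ 0b00100010 = 0b11000011.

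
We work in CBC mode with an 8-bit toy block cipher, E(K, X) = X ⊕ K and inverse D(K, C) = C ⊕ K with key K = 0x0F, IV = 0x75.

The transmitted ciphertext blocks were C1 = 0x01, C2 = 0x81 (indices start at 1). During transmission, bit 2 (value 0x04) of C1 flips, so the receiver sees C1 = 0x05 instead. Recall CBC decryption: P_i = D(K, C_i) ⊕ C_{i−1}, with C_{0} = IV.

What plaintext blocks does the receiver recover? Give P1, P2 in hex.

Only C1 changed, to 0x05. In CBC, a change in C_i garbles P_i and flips the same bit in P_{i+1}. Decrypting the received ciphertext:
P1: D(K, 0x05) = 0x0A; 0x0A ⊕ 0x75 = 0x7F.
P2: D(K, 0x81) = 0x8E; 0x8E ⊕ 0x05 = 0x8B.
Blocks that differ from the original plaintext: P1, P2.

P1 = 0x7F, P2 = 0x8B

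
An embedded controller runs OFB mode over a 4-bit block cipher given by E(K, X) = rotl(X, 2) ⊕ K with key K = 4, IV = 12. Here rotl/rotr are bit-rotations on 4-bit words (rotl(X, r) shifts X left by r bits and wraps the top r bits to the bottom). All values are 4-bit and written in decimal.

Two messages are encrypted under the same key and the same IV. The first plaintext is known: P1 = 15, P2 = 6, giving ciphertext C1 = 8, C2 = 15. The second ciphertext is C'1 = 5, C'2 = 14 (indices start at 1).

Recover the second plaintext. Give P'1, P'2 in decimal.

P'1 = 2, P'2 = 7

In OFB with a reused IV, both messages share the same keystream S_i, so C_i ⊕ C'_i = P_i ⊕ P'_i and thus P'_i = P_i ⊕ C_i ⊕ C'_i.
P'1: 15 ⊕ 8 ⊕ 5 = 2.
P'2: 6 ⊕ 15 ⊕ 14 = 7.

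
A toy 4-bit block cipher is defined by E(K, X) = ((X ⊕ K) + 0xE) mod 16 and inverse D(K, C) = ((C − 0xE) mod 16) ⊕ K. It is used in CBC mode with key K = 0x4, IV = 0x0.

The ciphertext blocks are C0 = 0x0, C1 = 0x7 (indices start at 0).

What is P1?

CBC decryption: P_i = D(K, C_i) ⊕ C_{i−1}, with C_{−1} = IV.
P1: D(K, 0x7) = 0xD; 0xD ⊕ 0x0 = 0xD.

P1 = 0xD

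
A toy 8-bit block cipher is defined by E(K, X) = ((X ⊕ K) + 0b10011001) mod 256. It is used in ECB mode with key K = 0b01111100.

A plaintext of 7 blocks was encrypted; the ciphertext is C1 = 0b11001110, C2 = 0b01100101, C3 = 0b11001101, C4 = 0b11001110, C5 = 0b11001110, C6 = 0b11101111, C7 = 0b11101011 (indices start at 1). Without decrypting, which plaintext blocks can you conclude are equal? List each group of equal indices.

P1 = P4 = P5

ECB encrypts each block independently with the same key, so equal ciphertext blocks imply equal plaintext blocks.
C1 = C4 = C5 = 0b11001110, so P1 = P4 = P5.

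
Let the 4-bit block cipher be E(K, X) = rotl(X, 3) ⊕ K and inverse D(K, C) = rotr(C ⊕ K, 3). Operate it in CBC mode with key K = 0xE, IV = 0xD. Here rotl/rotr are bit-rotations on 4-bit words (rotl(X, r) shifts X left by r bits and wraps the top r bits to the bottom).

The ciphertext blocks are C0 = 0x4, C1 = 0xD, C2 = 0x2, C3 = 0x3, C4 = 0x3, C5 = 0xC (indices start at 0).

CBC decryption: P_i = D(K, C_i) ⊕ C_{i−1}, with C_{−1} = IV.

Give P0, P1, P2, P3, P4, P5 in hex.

P0: D(K, 0x4) = 0x5; 0x5 ⊕ 0xD = 0x8.
P1: D(K, 0xD) = 0x6; 0x6 ⊕ 0x4 = 0x2.
P2: D(K, 0x2) = 0x9; 0x9 ⊕ 0xD = 0x4.
P3: D(K, 0x3) = 0xB; 0xB ⊕ 0x2 = 0x9.
P4: D(K, 0x3) = 0xB; 0xB ⊕ 0x3 = 0x8.
P5: D(K, 0xC) = 0x4; 0x4 ⊕ 0x3 = 0x7.

P0 = 0x8, P1 = 0x2, P2 = 0x4, P3 = 0x9, P4 = 0x8, P5 = 0x7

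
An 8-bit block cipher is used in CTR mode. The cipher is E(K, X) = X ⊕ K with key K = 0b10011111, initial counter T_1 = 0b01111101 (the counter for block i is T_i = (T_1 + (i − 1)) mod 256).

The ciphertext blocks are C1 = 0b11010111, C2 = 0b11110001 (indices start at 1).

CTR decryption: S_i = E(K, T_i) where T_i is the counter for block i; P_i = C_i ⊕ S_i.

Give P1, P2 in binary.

P1: T = 0b01111101, S = E(K, T) = 0b11100010; 0b11010111 ⊕ 0b11100010 = 0b00110101.
P2: T = 0b01111110, S = E(K, T) = 0b11100001; 0b11110001 ⊕ 0b11100001 = 0b00010000.

P1 = 0b00110101, P2 = 0b00010000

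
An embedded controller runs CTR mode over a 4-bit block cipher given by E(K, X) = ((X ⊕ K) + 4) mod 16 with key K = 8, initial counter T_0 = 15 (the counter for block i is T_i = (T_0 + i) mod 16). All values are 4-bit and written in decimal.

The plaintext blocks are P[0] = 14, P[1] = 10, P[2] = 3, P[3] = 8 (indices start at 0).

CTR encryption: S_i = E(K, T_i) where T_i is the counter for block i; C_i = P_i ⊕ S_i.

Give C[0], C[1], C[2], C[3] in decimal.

C[0]: T = 15, S = E(K, T) = 11; 14 ⊕ 11 = 5.
C[1]: T = 0, S = E(K, T) = 12; 10 ⊕ 12 = 6.
C[2]: T = 1, S = E(K, T) = 13; 3 ⊕ 13 = 14.
C[3]: T = 2, S = E(K, T) = 14; 8 ⊕ 14 = 6.

C[0] = 5, C[1] = 6, C[2] = 14, C[3] = 6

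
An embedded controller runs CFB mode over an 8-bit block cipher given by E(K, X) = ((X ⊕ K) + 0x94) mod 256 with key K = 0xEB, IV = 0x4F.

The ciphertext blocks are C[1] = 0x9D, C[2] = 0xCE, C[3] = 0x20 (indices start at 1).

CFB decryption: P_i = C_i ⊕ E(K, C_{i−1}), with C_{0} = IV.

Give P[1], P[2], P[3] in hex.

P[1]: E(K, 0x4F) = 0x38; 0x9D ⊕ 0x38 = 0xA5.
P[2]: E(K, 0x9D) = 0x0A; 0xCE ⊕ 0x0A = 0xC4.
P[3]: E(K, 0xCE) = 0xB9; 0x20 ⊕ 0xB9 = 0x99.

P[1] = 0xA5, P[2] = 0xC4, P[3] = 0x99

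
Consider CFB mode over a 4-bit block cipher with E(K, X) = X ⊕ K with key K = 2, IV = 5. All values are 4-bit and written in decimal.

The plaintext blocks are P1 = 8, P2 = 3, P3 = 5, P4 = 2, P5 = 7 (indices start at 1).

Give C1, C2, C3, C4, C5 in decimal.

CFB encryption: C_i = P_i ⊕ E(K, C_{i−1}), with C_{0} = IV.
C1: E(K, 5) = 7; 8 ⊕ 7 = 15.
C2: E(K, 15) = 13; 3 ⊕ 13 = 14.
C3: E(K, 14) = 12; 5 ⊕ 12 = 9.
C4: E(K, 9) = 11; 2 ⊕ 11 = 9.
C5: E(K, 9) = 11; 7 ⊕ 11 = 12.

C1 = 15, C2 = 14, C3 = 9, C4 = 9, C5 = 12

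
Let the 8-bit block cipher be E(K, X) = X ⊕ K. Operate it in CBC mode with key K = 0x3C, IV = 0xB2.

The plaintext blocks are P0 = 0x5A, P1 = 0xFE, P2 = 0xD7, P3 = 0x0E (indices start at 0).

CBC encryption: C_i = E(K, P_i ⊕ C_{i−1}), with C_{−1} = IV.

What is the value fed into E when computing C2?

0xC1

C0: P0 ⊕ 0xB2 = 0xE8; E(K, 0xE8) = 0xD4.
C1: P1 ⊕ 0xD4 = 0x2A; E(K, 0x2A) = 0x16.
C2: P2 ⊕ 0x16 = 0xC1; E(K, 0xC1) = 0xFD.
So the input to E for block 2 is 0xC1.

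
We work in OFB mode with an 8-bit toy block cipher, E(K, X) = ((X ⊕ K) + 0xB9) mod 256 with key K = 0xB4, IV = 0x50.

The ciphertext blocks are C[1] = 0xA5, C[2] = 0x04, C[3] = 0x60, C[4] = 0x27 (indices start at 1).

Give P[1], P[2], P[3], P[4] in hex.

P[1] = 0x38, P[2] = 0xE6, P[3] = 0x6F, P[4] = 0x53

OFB decryption: S_i = E(K, S_{i−1}) with S_{0} = IV; P_i = C_i ⊕ S_i.
P[1]: S = E(K, 0x50) = 0x9D; 0xA5 ⊕ 0x9D = 0x38.
P[2]: S = E(K, 0x9D) = 0xE2; 0x04 ⊕ 0xE2 = 0xE6.
P[3]: S = E(K, 0xE2) = 0x0F; 0x60 ⊕ 0x0F = 0x6F.
P[4]: S = E(K, 0x0F) = 0x74; 0x27 ⊕ 0x74 = 0x53.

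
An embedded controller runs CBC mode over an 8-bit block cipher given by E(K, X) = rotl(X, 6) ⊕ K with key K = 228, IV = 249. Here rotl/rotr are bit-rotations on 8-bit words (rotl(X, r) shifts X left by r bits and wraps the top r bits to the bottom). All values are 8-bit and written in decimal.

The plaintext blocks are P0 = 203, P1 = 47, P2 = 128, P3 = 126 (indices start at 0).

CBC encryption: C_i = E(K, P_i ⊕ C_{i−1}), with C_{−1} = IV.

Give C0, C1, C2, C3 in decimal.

C0: P0 ⊕ 249 = 50; E(K, 50) = 104.
C1: P1 ⊕ 104 = 71; E(K, 71) = 53.
C2: P2 ⊕ 53 = 181; E(K, 181) = 137.
C3: P3 ⊕ 137 = 247; E(K, 247) = 25.

C0 = 104, C1 = 53, C2 = 137, C3 = 25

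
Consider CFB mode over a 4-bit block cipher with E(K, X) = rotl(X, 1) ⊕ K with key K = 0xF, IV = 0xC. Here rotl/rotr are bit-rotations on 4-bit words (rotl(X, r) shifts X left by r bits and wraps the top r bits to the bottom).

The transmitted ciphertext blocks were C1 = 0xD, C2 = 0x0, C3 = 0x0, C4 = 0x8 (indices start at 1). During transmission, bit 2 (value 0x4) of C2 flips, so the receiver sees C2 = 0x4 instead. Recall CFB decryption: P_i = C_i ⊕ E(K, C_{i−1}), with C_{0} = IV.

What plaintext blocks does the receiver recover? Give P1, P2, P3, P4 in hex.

Only C2 changed, to 0x4. In CFB, a change in C_i flips the same bit in P_i and garbles P_{i+1}. Decrypting the received ciphertext:
P1: E(K, 0xC) = 0x6; 0xD ⊕ 0x6 = 0xB.
P2: E(K, 0xD) = 0x4; 0x4 ⊕ 0x4 = 0x0.
P3: E(K, 0x4) = 0x7; 0x0 ⊕ 0x7 = 0x7.
P4: E(K, 0x0) = 0xF; 0x8 ⊕ 0xF = 0x7.
Blocks that differ from the original plaintext: P2, P3.

P1 = 0xB, P2 = 0x0, P3 = 0x7, P4 = 0x7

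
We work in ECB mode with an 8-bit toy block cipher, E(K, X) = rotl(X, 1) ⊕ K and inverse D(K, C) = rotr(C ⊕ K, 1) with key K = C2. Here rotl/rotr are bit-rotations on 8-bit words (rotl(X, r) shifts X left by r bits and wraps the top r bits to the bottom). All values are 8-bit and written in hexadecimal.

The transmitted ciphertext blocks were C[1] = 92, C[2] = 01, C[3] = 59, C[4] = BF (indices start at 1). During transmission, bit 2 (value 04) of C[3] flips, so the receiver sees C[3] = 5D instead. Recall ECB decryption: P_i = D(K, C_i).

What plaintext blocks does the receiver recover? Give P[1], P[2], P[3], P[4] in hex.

Only C[3] changed, to 5D. In ECB, a change in C_i affects only P_i. Decrypting the received ciphertext:
P[1]: D(K, 92) = 28.
P[2]: D(K, 01) = E1.
P[3]: D(K, 5D) = CF.
P[4]: D(K, BF) = BE.
Blocks that differ from the original plaintext: P[3].

P[1] = 28, P[2] = E1, P[3] = CF, P[4] = BE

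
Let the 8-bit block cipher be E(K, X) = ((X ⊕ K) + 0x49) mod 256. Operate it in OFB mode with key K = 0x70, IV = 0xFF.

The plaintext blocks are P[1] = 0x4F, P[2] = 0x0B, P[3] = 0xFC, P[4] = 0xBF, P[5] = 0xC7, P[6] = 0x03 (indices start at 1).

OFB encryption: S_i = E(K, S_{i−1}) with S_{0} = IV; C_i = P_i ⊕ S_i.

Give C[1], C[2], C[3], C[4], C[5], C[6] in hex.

C[1]: S = E(K, 0xFF) = 0xD8; 0x4F ⊕ 0xD8 = 0x97.
C[2]: S = E(K, 0xD8) = 0xF1; 0x0B ⊕ 0xF1 = 0xFA.
C[3]: S = E(K, 0xF1) = 0xCA; 0xFC ⊕ 0xCA = 0x36.
C[4]: S = E(K, 0xCA) = 0x03; 0xBF ⊕ 0x03 = 0xBC.
C[5]: S = E(K, 0x03) = 0xBC; 0xC7 ⊕ 0xBC = 0x7B.
C[6]: S = E(K, 0xBC) = 0x15; 0x03 ⊕ 0x15 = 0x16.

C[1] = 0x97, C[2] = 0xFA, C[3] = 0x36, C[4] = 0xBC, C[5] = 0x7B, C[6] = 0x16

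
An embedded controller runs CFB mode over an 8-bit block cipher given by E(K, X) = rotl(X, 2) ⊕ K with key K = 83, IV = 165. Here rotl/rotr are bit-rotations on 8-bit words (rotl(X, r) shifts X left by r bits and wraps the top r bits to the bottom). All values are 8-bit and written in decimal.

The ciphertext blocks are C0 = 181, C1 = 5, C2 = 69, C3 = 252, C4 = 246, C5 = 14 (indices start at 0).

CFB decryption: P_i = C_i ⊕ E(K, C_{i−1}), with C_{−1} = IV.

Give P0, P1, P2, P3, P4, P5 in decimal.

P0 = 112, P1 = 128, P2 = 2, P3 = 186, P4 = 86, P5 = 134

P0: E(K, 165) = 197; 181 ⊕ 197 = 112.
P1: E(K, 181) = 133; 5 ⊕ 133 = 128.
P2: E(K, 5) = 71; 69 ⊕ 71 = 2.
P3: E(K, 69) = 70; 252 ⊕ 70 = 186.
P4: E(K, 252) = 160; 246 ⊕ 160 = 86.
P5: E(K, 246) = 136; 14 ⊕ 136 = 134.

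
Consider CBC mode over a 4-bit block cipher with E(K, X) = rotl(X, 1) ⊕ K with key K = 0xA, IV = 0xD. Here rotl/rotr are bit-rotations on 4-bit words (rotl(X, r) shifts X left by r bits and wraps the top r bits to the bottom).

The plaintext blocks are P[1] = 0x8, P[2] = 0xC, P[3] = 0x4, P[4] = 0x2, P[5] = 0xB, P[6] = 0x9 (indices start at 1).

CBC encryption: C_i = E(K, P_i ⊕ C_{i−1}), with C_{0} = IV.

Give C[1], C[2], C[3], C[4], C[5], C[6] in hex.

C[1]: P[1] ⊕ 0xD = 0x5; E(K, 0x5) = 0x0.
C[2]: P[2] ⊕ 0x0 = 0xC; E(K, 0xC) = 0x3.
C[3]: P[3] ⊕ 0x3 = 0x7; E(K, 0x7) = 0x4.
C[4]: P[4] ⊕ 0x4 = 0x6; E(K, 0x6) = 0x6.
C[5]: P[5] ⊕ 0x6 = 0xD; E(K, 0xD) = 0x1.
C[6]: P[6] ⊕ 0x1 = 0x8; E(K, 0x8) = 0xB.

C[1] = 0x0, C[2] = 0x3, C[3] = 0x4, C[4] = 0x6, C[5] = 0x1, C[6] = 0xB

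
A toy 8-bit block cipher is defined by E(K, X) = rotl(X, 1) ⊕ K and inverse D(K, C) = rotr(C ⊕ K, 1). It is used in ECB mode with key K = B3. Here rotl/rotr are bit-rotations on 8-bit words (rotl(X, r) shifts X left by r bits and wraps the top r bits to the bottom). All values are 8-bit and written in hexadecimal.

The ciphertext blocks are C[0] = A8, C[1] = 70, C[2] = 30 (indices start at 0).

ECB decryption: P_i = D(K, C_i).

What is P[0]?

P[0]: D(K, A8) = 8D.

P[0] = 8D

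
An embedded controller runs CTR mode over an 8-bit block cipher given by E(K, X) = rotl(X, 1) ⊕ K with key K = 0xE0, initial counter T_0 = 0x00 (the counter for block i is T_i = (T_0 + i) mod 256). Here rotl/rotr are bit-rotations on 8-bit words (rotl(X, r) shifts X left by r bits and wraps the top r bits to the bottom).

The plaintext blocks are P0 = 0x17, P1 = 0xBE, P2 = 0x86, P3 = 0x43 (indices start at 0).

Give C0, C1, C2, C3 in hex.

C0 = 0xF7, C1 = 0x5C, C2 = 0x62, C3 = 0xA5

CTR encryption: S_i = E(K, T_i) where T_i is the counter for block i; C_i = P_i ⊕ S_i.
C0: T = 0x00, S = E(K, T) = 0xE0; 0x17 ⊕ 0xE0 = 0xF7.
C1: T = 0x01, S = E(K, T) = 0xE2; 0xBE ⊕ 0xE2 = 0x5C.
C2: T = 0x02, S = E(K, T) = 0xE4; 0x86 ⊕ 0xE4 = 0x62.
C3: T = 0x03, S = E(K, T) = 0xE6; 0x43 ⊕ 0xE6 = 0xA5.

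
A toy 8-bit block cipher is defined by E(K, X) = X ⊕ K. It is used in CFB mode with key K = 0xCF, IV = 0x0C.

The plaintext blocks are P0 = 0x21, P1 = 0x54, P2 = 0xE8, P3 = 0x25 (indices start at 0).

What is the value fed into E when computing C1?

0xE2

CFB encryption: C_i = P_i ⊕ E(K, C_{i−1}), with C_{−1} = IV.
C0: E(K, 0x0C) = 0xC3; 0x21 ⊕ 0xC3 = 0xE2.
C1: E(K, 0xE2) = 0x2D; 0x54 ⊕ 0x2D = 0x79.
So the input to E for block 1 is 0xE2.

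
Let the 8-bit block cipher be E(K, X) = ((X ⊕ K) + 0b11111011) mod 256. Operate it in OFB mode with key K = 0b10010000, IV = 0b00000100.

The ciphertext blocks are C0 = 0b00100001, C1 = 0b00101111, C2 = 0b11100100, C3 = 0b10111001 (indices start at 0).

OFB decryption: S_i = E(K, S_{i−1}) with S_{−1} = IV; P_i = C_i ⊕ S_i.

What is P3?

P0: S = E(K, 0b00000100) = 0b10001111; 0b00100001 ⊕ 0b10001111 = 0b10101110.
P1: S = E(K, 0b10001111) = 0b00011010; 0b00101111 ⊕ 0b00011010 = 0b00110101.
P2: S = E(K, 0b00011010) = 0b10000101; 0b11100100 ⊕ 0b10000101 = 0b01100001.
P3: S = E(K, 0b10000101) = 0b00010000; 0b10111001 ⊕ 0b00010000 = 0b10101001.

P3 = 0b10101001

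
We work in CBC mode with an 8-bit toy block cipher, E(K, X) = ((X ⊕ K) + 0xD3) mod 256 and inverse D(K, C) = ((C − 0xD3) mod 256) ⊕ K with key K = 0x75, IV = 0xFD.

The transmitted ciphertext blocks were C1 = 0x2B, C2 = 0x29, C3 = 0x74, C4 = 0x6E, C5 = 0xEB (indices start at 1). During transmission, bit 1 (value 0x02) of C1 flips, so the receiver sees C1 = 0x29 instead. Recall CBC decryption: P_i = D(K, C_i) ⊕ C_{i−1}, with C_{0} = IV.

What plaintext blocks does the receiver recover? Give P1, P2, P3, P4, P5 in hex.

P1 = 0xDE, P2 = 0x0A, P3 = 0xFD, P4 = 0x9A, P5 = 0x03

Only C1 changed, to 0x29. In CBC, a change in C_i garbles P_i and flips the same bit in P_{i+1}. Decrypting the received ciphertext:
P1: D(K, 0x29) = 0x23; 0x23 ⊕ 0xFD = 0xDE.
P2: D(K, 0x29) = 0x23; 0x23 ⊕ 0x29 = 0x0A.
P3: D(K, 0x74) = 0xD4; 0xD4 ⊕ 0x29 = 0xFD.
P4: D(K, 0x6E) = 0xEE; 0xEE ⊕ 0x74 = 0x9A.
P5: D(K, 0xEB) = 0x6D; 0x6D ⊕ 0x6E = 0x03.
Blocks that differ from the original plaintext: P1, P2.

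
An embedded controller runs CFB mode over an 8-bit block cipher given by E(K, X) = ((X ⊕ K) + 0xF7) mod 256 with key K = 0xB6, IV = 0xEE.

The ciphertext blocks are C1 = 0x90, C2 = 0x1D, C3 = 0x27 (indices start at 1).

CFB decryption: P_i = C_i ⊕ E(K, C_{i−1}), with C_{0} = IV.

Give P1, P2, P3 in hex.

P1: E(K, 0xEE) = 0x4F; 0x90 ⊕ 0x4F = 0xDF.
P2: E(K, 0x90) = 0x1D; 0x1D ⊕ 0x1D = 0x00.
P3: E(K, 0x1D) = 0xA2; 0x27 ⊕ 0xA2 = 0x85.

P1 = 0xDF, P2 = 0x00, P3 = 0x85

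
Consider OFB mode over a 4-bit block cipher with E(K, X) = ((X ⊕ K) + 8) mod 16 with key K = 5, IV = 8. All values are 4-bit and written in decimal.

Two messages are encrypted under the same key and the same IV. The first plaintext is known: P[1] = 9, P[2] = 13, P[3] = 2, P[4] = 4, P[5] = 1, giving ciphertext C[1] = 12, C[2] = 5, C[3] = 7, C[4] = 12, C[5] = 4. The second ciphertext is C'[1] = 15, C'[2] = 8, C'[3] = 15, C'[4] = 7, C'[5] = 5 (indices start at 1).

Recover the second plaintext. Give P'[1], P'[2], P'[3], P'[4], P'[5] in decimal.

P'[1] = 10, P'[2] = 0, P'[3] = 10, P'[4] = 15, P'[5] = 0

In OFB with a reused IV, both messages share the same keystream S_i, so C_i ⊕ C'_i = P_i ⊕ P'_i and thus P'_i = P_i ⊕ C_i ⊕ C'_i.
P'[1]: 9 ⊕ 12 ⊕ 15 = 10.
P'[2]: 13 ⊕ 5 ⊕ 8 = 0.
P'[3]: 2 ⊕ 7 ⊕ 15 = 10.
P'[4]: 4 ⊕ 12 ⊕ 7 = 15.
P'[5]: 1 ⊕ 4 ⊕ 5 = 0.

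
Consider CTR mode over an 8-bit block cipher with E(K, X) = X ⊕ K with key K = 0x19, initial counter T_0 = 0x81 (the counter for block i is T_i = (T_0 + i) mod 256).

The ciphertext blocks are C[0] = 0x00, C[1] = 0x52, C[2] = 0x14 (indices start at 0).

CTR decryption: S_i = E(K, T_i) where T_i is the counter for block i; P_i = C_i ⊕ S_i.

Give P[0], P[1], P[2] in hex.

P[0] = 0x98, P[1] = 0xC9, P[2] = 0x8E

P[0]: T = 0x81, S = E(K, T) = 0x98; 0x00 ⊕ 0x98 = 0x98.
P[1]: T = 0x82, S = E(K, T) = 0x9B; 0x52 ⊕ 0x9B = 0xC9.
P[2]: T = 0x83, S = E(K, T) = 0x9A; 0x14 ⊕ 0x9A = 0x8E.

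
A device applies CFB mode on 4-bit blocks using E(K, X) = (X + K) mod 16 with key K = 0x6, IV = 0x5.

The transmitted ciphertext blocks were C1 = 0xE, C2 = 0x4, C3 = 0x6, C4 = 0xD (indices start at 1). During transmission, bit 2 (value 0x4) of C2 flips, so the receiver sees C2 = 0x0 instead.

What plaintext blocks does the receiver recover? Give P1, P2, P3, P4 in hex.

P1 = 0x5, P2 = 0x4, P3 = 0x0, P4 = 0x1

CFB decryption: P_i = C_i ⊕ E(K, C_{i−1}), with C_{0} = IV.
Only C2 changed, to 0x0. In CFB, a change in C_i flips the same bit in P_i and garbles P_{i+1}. Decrypting the received ciphertext:
P1: E(K, 0x5) = 0xB; 0xE ⊕ 0xB = 0x5.
P2: E(K, 0xE) = 0x4; 0x0 ⊕ 0x4 = 0x4.
P3: E(K, 0x0) = 0x6; 0x6 ⊕ 0x6 = 0x0.
P4: E(K, 0x6) = 0xC; 0xD ⊕ 0xC = 0x1.
Blocks that differ from the original plaintext: P2, P3.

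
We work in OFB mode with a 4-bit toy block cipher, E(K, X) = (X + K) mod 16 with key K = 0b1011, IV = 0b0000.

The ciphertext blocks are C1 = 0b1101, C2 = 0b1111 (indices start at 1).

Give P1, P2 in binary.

P1 = 0b0110, P2 = 0b1001

OFB decryption: S_i = E(K, S_{i−1}) with S_{0} = IV; P_i = C_i ⊕ S_i.
P1: S = E(K, 0b0000) = 0b1011; 0b1101 ⊕ 0b1011 = 0b0110.
P2: S = E(K, 0b1011) = 0b0110; 0b1111 ⊕ 0b0110 = 0b1001.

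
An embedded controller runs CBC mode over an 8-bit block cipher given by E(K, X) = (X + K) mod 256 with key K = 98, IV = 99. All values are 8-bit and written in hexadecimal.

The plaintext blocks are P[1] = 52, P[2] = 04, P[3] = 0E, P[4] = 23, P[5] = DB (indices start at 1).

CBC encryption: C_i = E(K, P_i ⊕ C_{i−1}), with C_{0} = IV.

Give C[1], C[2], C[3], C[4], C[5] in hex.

C[1] = 63, C[2] = FF, C[3] = 89, C[4] = 42, C[5] = 31

C[1]: P[1] ⊕ 99 = CB; E(K, CB) = 63.
C[2]: P[2] ⊕ 63 = 67; E(K, 67) = FF.
C[3]: P[3] ⊕ FF = F1; E(K, F1) = 89.
C[4]: P[4] ⊕ 89 = AA; E(K, AA) = 42.
C[5]: P[5] ⊕ 42 = 99; E(K, 99) = 31.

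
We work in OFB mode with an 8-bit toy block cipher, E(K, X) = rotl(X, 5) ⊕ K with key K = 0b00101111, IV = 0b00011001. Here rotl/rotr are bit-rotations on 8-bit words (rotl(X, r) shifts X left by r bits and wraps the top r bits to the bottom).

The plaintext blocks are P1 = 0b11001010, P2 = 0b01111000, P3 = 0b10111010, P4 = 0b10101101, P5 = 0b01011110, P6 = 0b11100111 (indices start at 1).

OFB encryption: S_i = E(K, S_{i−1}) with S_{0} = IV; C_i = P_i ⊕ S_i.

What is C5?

C5 = 0b01111111

C1: S = E(K, 0b00011001) = 0b00001100; 0b11001010 ⊕ 0b00001100 = 0b11000110.
C2: S = E(K, 0b00001100) = 0b10101110; 0b01111000 ⊕ 0b10101110 = 0b11010110.
C3: S = E(K, 0b10101110) = 0b11111010; 0b10111010 ⊕ 0b11111010 = 0b01000000.
C4: S = E(K, 0b11111010) = 0b01110000; 0b10101101 ⊕ 0b01110000 = 0b11011101.
C5: S = E(K, 0b01110000) = 0b00100001; 0b01011110 ⊕ 0b00100001 = 0b01111111.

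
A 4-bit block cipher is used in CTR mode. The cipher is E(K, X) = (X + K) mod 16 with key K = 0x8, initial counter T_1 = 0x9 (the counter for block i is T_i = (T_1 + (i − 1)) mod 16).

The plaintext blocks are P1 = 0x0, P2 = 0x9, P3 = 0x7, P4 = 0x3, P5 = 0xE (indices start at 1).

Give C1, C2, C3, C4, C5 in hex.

CTR encryption: S_i = E(K, T_i) where T_i is the counter for block i; C_i = P_i ⊕ S_i.
C1: T = 0x9, S = E(K, T) = 0x1; 0x0 ⊕ 0x1 = 0x1.
C2: T = 0xA, S = E(K, T) = 0x2; 0x9 ⊕ 0x2 = 0xB.
C3: T = 0xB, S = E(K, T) = 0x3; 0x7 ⊕ 0x3 = 0x4.
C4: T = 0xC, S = E(K, T) = 0x4; 0x3 ⊕ 0x4 = 0x7.
C5: T = 0xD, S = E(K, T) = 0x5; 0xE ⊕ 0x5 = 0xB.

C1 = 0x1, C2 = 0xB, C3 = 0x4, C4 = 0x7, C5 = 0xB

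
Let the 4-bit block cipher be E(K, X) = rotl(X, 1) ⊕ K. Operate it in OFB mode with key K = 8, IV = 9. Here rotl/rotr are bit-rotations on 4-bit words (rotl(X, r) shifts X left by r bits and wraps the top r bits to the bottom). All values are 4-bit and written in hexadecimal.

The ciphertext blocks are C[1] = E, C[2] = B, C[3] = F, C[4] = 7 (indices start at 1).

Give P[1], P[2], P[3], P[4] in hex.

P[1] = 5, P[2] = 4, P[3] = 8, P[4] = 1

OFB decryption: S_i = E(K, S_{i−1}) with S_{0} = IV; P_i = C_i ⊕ S_i.
P[1]: S = E(K, 9) = B; E ⊕ B = 5.
P[2]: S = E(K, B) = F; B ⊕ F = 4.
P[3]: S = E(K, F) = 7; F ⊕ 7 = 8.
P[4]: S = E(K, 7) = 6; 7 ⊕ 6 = 1.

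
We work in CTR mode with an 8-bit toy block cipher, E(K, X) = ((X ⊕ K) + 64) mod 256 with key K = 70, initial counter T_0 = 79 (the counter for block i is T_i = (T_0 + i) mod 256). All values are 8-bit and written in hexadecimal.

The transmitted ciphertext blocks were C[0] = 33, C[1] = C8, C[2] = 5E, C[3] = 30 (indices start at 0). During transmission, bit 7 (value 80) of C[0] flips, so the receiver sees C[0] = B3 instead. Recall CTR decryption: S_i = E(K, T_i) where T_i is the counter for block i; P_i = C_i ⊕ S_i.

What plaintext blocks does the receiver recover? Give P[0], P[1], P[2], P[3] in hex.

P[0] = DE, P[1] = A6, P[2] = 31, P[3] = 40

Only C[0] changed, to B3. In CTR, a change in C_i flips the same bit in P_i only; the keystream is unaffected. Decrypting the received ciphertext:
P[0]: T = 79, S = E(K, T) = 6D; B3 ⊕ 6D = DE.
P[1]: T = 7A, S = E(K, T) = 6E; C8 ⊕ 6E = A6.
P[2]: T = 7B, S = E(K, T) = 6F; 5E ⊕ 6F = 31.
P[3]: T = 7C, S = E(K, T) = 70; 30 ⊕ 70 = 40.
Blocks that differ from the original plaintext: P[0].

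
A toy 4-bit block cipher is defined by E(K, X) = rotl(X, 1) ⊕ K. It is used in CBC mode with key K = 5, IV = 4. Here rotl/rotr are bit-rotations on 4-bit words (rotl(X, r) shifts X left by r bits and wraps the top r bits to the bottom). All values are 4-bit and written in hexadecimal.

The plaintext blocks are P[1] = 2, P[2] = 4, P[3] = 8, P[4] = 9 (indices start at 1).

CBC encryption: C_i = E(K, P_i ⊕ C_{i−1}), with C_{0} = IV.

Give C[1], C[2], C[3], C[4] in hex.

C[1] = 9, C[2] = E, C[3] = 9, C[4] = 5

C[1]: P[1] ⊕ 4 = 6; E(K, 6) = 9.
C[2]: P[2] ⊕ 9 = D; E(K, D) = E.
C[3]: P[3] ⊕ E = 6; E(K, 6) = 9.
C[4]: P[4] ⊕ 9 = 0; E(K, 0) = 5.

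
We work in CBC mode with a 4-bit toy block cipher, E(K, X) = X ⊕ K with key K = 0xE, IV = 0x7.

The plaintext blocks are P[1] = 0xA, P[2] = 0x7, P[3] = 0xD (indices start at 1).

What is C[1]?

CBC encryption: C_i = E(K, P_i ⊕ C_{i−1}), with C_{0} = IV.
C[1]: P[1] ⊕ 0x7 = 0xD; E(K, 0xD) = 0x3.

C[1] = 0x3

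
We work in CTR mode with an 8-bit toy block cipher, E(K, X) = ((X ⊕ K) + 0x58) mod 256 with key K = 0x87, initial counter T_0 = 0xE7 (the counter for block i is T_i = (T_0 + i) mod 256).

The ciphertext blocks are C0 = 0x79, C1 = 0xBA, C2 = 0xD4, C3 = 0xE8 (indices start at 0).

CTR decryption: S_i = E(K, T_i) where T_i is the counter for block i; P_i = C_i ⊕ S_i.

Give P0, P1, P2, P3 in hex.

P0: T = 0xE7, S = E(K, T) = 0xB8; 0x79 ⊕ 0xB8 = 0xC1.
P1: T = 0xE8, S = E(K, T) = 0xC7; 0xBA ⊕ 0xC7 = 0x7D.
P2: T = 0xE9, S = E(K, T) = 0xC6; 0xD4 ⊕ 0xC6 = 0x12.
P3: T = 0xEA, S = E(K, T) = 0xC5; 0xE8 ⊕ 0xC5 = 0x2D.

P0 = 0xC1, P1 = 0x7D, P2 = 0x12, P3 = 0x2D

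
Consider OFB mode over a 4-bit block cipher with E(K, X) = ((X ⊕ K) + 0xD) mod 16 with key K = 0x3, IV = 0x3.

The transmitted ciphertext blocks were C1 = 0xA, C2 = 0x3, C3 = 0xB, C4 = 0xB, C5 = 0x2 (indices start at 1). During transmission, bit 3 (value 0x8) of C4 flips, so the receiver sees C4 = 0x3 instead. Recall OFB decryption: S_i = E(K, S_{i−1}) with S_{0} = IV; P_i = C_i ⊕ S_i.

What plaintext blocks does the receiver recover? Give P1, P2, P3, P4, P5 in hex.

Only C4 changed, to 0x3. In OFB, a change in C_i flips the same bit in P_i only; the keystream is unaffected. Decrypting the received ciphertext:
P1: S = E(K, 0x3) = 0xD; 0xA ⊕ 0xD = 0x7.
P2: S = E(K, 0xD) = 0xB; 0x3 ⊕ 0xB = 0x8.
P3: S = E(K, 0xB) = 0x5; 0xB ⊕ 0x5 = 0xE.
P4: S = E(K, 0x5) = 0x3; 0x3 ⊕ 0x3 = 0x0.
P5: S = E(K, 0x3) = 0xD; 0x2 ⊕ 0xD = 0xF.
Blocks that differ from the original plaintext: P4.

P1 = 0x7, P2 = 0x8, P3 = 0xE, P4 = 0x0, P5 = 0xF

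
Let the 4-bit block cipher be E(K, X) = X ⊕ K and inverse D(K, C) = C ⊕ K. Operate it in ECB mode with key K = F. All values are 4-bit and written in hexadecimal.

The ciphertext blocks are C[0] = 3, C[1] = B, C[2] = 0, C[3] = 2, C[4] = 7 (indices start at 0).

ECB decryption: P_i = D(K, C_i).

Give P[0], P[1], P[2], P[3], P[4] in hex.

P[0] = C, P[1] = 4, P[2] = F, P[3] = D, P[4] = 8

P[0]: D(K, 3) = C.
P[1]: D(K, B) = 4.
P[2]: D(K, 0) = F.
P[3]: D(K, 2) = D.
P[4]: D(K, 7) = 8.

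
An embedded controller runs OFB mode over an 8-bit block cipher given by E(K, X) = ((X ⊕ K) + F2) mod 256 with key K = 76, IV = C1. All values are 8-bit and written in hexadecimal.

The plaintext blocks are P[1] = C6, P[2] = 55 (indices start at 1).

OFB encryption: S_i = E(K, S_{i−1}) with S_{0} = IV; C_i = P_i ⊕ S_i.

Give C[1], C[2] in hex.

C[1]: S = E(K, C1) = A9; C6 ⊕ A9 = 6F.
C[2]: S = E(K, A9) = D1; 55 ⊕ D1 = 84.

C[1] = 6F, C[2] = 84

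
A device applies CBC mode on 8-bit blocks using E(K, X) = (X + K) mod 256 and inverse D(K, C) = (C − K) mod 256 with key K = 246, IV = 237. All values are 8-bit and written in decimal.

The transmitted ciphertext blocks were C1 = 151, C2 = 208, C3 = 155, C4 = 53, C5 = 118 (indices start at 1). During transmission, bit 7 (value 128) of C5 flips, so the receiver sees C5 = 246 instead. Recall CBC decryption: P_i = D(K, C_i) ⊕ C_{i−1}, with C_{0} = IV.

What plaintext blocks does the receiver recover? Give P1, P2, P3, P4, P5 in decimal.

Only C5 changed, to 246. In CBC, a change in C_i garbles P_i and flips the same bit in P_{i+1}. Decrypting the received ciphertext:
P1: D(K, 151) = 161; 161 ⊕ 237 = 76.
P2: D(K, 208) = 218; 218 ⊕ 151 = 77.
P3: D(K, 155) = 165; 165 ⊕ 208 = 117.
P4: D(K, 53) = 63; 63 ⊕ 155 = 164.
P5: D(K, 246) = 0; 0 ⊕ 53 = 53.
Blocks that differ from the original plaintext: P5.

P1 = 76, P2 = 77, P3 = 117, P4 = 164, P5 = 53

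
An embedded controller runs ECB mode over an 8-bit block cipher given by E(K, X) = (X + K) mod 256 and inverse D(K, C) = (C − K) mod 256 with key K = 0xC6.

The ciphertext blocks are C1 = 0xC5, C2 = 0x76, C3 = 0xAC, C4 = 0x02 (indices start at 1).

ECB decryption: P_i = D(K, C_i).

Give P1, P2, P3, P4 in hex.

P1 = 0xFF, P2 = 0xB0, P3 = 0xE6, P4 = 0x3C

P1: D(K, 0xC5) = 0xFF.
P2: D(K, 0x76) = 0xB0.
P3: D(K, 0xAC) = 0xE6.
P4: D(K, 0x02) = 0x3C.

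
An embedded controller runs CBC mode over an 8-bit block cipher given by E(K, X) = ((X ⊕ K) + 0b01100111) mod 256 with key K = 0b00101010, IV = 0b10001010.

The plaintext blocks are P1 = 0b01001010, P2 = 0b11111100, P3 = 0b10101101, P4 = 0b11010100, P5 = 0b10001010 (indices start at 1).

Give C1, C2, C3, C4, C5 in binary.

C1 = 0b01010001, C2 = 0b11101110, C3 = 0b11010000, C4 = 0b10010101, C5 = 0b10011100

CBC encryption: C_i = E(K, P_i ⊕ C_{i−1}), with C_{0} = IV.
C1: P1 ⊕ 0b10001010 = 0b11000000; E(K, 0b11000000) = 0b01010001.
C2: P2 ⊕ 0b01010001 = 0b10101101; E(K, 0b10101101) = 0b11101110.
C3: P3 ⊕ 0b11101110 = 0b01000011; E(K, 0b01000011) = 0b11010000.
C4: P4 ⊕ 0b11010000 = 0b00000100; E(K, 0b00000100) = 0b10010101.
C5: P5 ⊕ 0b10010101 = 0b00011111; E(K, 0b00011111) = 0b10011100.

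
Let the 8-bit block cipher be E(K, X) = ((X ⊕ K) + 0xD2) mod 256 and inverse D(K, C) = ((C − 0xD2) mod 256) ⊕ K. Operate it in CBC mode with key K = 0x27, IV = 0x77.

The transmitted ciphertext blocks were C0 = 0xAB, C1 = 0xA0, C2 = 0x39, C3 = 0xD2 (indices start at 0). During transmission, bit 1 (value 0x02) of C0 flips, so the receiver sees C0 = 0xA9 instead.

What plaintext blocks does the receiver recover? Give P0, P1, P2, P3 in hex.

CBC decryption: P_i = D(K, C_i) ⊕ C_{i−1}, with C_{−1} = IV.
Only C0 changed, to 0xA9. In CBC, a change in C_i garbles P_i and flips the same bit in P_{i+1}. Decrypting the received ciphertext:
P0: D(K, 0xA9) = 0xF0; 0xF0 ⊕ 0x77 = 0x87.
P1: D(K, 0xA0) = 0xE9; 0xE9 ⊕ 0xA9 = 0x40.
P2: D(K, 0x39) = 0x40; 0x40 ⊕ 0xA0 = 0xE0.
P3: D(K, 0xD2) = 0x27; 0x27 ⊕ 0x39 = 0x1E.
Blocks that differ from the original plaintext: P0, P1.

P0 = 0x87, P1 = 0x40, P2 = 0xE0, P3 = 0x1E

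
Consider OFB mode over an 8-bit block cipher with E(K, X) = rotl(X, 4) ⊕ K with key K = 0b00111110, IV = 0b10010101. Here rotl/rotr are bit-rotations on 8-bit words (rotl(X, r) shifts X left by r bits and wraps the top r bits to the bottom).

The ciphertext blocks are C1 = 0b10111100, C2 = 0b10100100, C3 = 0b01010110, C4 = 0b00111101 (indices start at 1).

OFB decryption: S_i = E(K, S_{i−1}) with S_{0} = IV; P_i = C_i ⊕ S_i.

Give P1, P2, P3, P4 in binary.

P1: S = E(K, 0b10010101) = 0b01100111; 0b10111100 ⊕ 0b01100111 = 0b11011011.
P2: S = E(K, 0b01100111) = 0b01001000; 0b10100100 ⊕ 0b01001000 = 0b11101100.
P3: S = E(K, 0b01001000) = 0b10111010; 0b01010110 ⊕ 0b10111010 = 0b11101100.
P4: S = E(K, 0b10111010) = 0b10010101; 0b00111101 ⊕ 0b10010101 = 0b10101000.

P1 = 0b11011011, P2 = 0b11101100, P3 = 0b11101100, P4 = 0b10101000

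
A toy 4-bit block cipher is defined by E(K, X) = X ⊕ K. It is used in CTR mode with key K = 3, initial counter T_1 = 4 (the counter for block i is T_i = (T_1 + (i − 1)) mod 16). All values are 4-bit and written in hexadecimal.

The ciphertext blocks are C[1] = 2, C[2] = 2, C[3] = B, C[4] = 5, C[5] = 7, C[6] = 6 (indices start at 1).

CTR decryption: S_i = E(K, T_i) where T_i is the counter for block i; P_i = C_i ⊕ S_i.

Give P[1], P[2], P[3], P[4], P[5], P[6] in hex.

P[1] = 5, P[2] = 4, P[3] = E, P[4] = 1, P[5] = C, P[6] = C

P[1]: T = 4, S = E(K, T) = 7; 2 ⊕ 7 = 5.
P[2]: T = 5, S = E(K, T) = 6; 2 ⊕ 6 = 4.
P[3]: T = 6, S = E(K, T) = 5; B ⊕ 5 = E.
P[4]: T = 7, S = E(K, T) = 4; 5 ⊕ 4 = 1.
P[5]: T = 8, S = E(K, T) = B; 7 ⊕ B = C.
P[6]: T = 9, S = E(K, T) = A; 6 ⊕ A = C.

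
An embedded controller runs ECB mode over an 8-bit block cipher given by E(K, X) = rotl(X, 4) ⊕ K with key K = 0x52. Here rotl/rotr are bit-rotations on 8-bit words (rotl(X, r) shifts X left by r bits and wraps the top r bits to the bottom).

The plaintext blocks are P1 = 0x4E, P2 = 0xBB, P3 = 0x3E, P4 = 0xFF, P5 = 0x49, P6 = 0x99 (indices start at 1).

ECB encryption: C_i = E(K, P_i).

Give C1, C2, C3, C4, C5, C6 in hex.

C1 = 0xB6, C2 = 0xE9, C3 = 0xB1, C4 = 0xAD, C5 = 0xC6, C6 = 0xCB

C1: E(K, 0x4E) = 0xB6.
C2: E(K, 0xBB) = 0xE9.
C3: E(K, 0x3E) = 0xB1.
C4: E(K, 0xFF) = 0xAD.
C5: E(K, 0x49) = 0xC6.
C6: E(K, 0x99) = 0xCB.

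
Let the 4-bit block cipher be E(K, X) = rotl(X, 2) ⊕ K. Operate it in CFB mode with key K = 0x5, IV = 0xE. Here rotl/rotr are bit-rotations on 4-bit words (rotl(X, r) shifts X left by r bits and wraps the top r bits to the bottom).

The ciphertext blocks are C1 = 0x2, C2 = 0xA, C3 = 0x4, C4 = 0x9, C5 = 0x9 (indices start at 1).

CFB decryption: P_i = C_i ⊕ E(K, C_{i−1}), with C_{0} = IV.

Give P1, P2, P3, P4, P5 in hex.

P1: E(K, 0xE) = 0xE; 0x2 ⊕ 0xE = 0xC.
P2: E(K, 0x2) = 0xD; 0xA ⊕ 0xD = 0x7.
P3: E(K, 0xA) = 0xF; 0x4 ⊕ 0xF = 0xB.
P4: E(K, 0x4) = 0x4; 0x9 ⊕ 0x4 = 0xD.
P5: E(K, 0x9) = 0x3; 0x9 ⊕ 0x3 = 0xA.

P1 = 0xC, P2 = 0x7, P3 = 0xB, P4 = 0xD, P5 = 0xA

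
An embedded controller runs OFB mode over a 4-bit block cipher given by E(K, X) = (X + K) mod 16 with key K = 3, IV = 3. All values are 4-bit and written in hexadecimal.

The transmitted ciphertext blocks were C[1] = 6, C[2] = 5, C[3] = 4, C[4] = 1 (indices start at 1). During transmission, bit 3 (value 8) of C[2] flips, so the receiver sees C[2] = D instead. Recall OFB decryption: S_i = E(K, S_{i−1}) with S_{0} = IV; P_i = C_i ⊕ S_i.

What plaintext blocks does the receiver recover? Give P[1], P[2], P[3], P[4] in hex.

Only C[2] changed, to D. In OFB, a change in C_i flips the same bit in P_i only; the keystream is unaffected. Decrypting the received ciphertext:
P[1]: S = E(K, 3) = 6; 6 ⊕ 6 = 0.
P[2]: S = E(K, 6) = 9; D ⊕ 9 = 4.
P[3]: S = E(K, 9) = C; 4 ⊕ C = 8.
P[4]: S = E(K, C) = F; 1 ⊕ F = E.
Blocks that differ from the original plaintext: P[2].

P[1] = 0, P[2] = 4, P[3] = 8, P[4] = E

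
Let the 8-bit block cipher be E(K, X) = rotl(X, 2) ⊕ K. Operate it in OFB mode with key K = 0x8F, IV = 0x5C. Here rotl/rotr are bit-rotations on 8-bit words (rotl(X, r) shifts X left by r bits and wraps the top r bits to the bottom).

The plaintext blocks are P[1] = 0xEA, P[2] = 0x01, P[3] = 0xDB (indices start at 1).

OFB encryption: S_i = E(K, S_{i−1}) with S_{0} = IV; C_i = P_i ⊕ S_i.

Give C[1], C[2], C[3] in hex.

C[1]: S = E(K, 0x5C) = 0xFE; 0xEA ⊕ 0xFE = 0x14.
C[2]: S = E(K, 0xFE) = 0x74; 0x01 ⊕ 0x74 = 0x75.
C[3]: S = E(K, 0x74) = 0x5E; 0xDB ⊕ 0x5E = 0x85.

C[1] = 0x14, C[2] = 0x75, C[3] = 0x85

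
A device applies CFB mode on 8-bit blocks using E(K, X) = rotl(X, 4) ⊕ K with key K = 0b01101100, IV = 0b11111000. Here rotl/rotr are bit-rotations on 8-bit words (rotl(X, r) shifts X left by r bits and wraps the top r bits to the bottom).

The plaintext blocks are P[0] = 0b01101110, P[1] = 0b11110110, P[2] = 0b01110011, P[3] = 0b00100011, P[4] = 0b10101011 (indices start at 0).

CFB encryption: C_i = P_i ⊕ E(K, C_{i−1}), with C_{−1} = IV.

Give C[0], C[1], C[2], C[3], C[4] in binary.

C[0] = 0b10001101, C[1] = 0b01000010, C[2] = 0b00111011, C[3] = 0b11111100, C[4] = 0b00001000

C[0]: E(K, 0b11111000) = 0b11100011; 0b01101110 ⊕ 0b11100011 = 0b10001101.
C[1]: E(K, 0b10001101) = 0b10110100; 0b11110110 ⊕ 0b10110100 = 0b01000010.
C[2]: E(K, 0b01000010) = 0b01001000; 0b01110011 ⊕ 0b01001000 = 0b00111011.
C[3]: E(K, 0b00111011) = 0b11011111; 0b00100011 ⊕ 0b11011111 = 0b11111100.
C[4]: E(K, 0b11111100) = 0b10100011; 0b10101011 ⊕ 0b10100011 = 0b00001000.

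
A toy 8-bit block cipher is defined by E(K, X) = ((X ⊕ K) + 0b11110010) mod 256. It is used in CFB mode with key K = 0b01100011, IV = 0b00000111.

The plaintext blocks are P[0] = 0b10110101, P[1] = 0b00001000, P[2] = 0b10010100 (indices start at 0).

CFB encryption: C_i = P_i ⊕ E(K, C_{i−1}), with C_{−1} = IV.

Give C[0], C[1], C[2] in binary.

C[0] = 0b11100011, C[1] = 0b01111010, C[2] = 0b10011111

C[0]: E(K, 0b00000111) = 0b01010110; 0b10110101 ⊕ 0b01010110 = 0b11100011.
C[1]: E(K, 0b11100011) = 0b01110010; 0b00001000 ⊕ 0b01110010 = 0b01111010.
C[2]: E(K, 0b01111010) = 0b00001011; 0b10010100 ⊕ 0b00001011 = 0b10011111.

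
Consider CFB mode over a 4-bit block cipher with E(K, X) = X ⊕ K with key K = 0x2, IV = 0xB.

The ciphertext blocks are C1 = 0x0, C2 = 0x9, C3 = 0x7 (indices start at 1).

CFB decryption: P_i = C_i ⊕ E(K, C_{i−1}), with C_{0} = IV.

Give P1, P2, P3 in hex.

P1 = 0x9, P2 = 0xB, P3 = 0xC

P1: E(K, 0xB) = 0x9; 0x0 ⊕ 0x9 = 0x9.
P2: E(K, 0x0) = 0x2; 0x9 ⊕ 0x2 = 0xB.
P3: E(K, 0x9) = 0xB; 0x7 ⊕ 0xB = 0xC.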